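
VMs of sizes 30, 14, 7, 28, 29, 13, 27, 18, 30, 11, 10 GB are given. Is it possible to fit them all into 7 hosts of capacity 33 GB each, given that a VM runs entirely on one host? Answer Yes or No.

Total = 217 GB; ⌈217/33⌉ = 7.
The bound of 7 does not rule out 7, but exhaustive search shows no assignment into 7 hosts of capacity 33 GB exists — the minimum is 8.

No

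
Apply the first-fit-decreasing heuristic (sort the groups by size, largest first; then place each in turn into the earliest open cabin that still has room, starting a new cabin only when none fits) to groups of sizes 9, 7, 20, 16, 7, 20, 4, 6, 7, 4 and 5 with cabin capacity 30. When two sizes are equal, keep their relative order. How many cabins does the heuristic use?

Sorted descending: 20, 20, 16, 9, 7, 7, 7, 6, 5, 4, 4.
  20 → cabin 1 (new)  [load 20/30]
  20 → cabin 2 (new)  [load 20/30]
  16 → cabin 3 (new)  [load 16/30]
  9 → cabin 1  [load 29/30]
  7 → cabin 2  [load 27/30]
  7 → cabin 3  [load 23/30]
  7 → cabin 3  [load 30/30]
  6 → cabin 4 (new)  [load 6/30]
  5 → cabin 4  [load 11/30]
  4 → cabin 4  [load 15/30]
  4 → cabin 4  [load 19/30]
4 cabins opened.

4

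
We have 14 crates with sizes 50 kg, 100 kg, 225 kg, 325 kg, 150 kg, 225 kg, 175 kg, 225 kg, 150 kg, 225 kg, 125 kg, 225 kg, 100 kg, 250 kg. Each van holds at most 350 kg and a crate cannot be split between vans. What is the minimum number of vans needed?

Total = 325 + 250 + 225 + 225 + 225 + 225 + 225 + 175 + 150 + 150 + 125 + 100 + 100 + 50 = 2550 kg.
Lower bound: ⌈2550/350⌉ = 8 vans.
A packing using 9 vans:
  van 1: 325 = 325
  van 2: 250 + 100 = 350
  van 3: 225 + 125 = 350
  van 4: 225 + 100 = 325
  van 5: 225 + 50 = 275
  van 6: 225 = 225
  van 7: 225 = 225
  van 8: 175 + 150 = 325
  van 9: 150 = 150
No arrangement into 8 vans stays within capacity, so 9 is optimal.

9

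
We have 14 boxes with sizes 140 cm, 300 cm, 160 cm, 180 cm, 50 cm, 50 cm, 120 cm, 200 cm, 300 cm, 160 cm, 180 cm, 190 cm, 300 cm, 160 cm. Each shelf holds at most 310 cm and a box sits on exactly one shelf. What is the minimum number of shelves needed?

Total = 300 + 300 + 300 + 200 + 190 + 180 + 180 + 160 + 160 + 160 + 140 + 120 + 50 + 50 = 2490 cm.
Lower bound: ⌈2490/310⌉ = 9 shelves.
Also, 10 boxes each exceed 155 cm, and no two of those can share a shelf, so at least 10 shelves are needed.
A packing using 10 shelves:
  shelf 1: 300 = 300
  shelf 2: 300 = 300
  shelf 3: 300 = 300
  shelf 4: 200 + 50 + 50 = 300
  shelf 5: 190 + 120 = 310
  shelf 6: 180 = 180
  shelf 7: 180 = 180
  shelf 8: 160 + 140 = 300
  shelf 9: 160 = 160
  shelf 10: 160 = 160
This matches the lower bound, so 10 is optimal.

10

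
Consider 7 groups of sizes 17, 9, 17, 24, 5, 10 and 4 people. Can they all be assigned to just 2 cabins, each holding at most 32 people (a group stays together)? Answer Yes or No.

Total = 86 people; ⌈86/32⌉ = 3.
At least 3 cabins are required, but only 2 are allowed.

No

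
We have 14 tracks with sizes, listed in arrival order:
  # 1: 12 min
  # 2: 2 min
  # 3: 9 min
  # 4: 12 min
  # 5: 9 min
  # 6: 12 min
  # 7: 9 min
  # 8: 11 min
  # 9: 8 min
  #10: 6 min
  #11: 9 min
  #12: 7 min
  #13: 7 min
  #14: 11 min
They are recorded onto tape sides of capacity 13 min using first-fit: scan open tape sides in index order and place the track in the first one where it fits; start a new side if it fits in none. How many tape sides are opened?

12

  12 → side 1 (new)  [load 12/13]
  2 → side 2 (new)  [load 2/13]
  9 → side 2  [load 11/13]
  12 → side 3 (new)  [load 12/13]
  9 → side 4 (new)  [load 9/13]
  12 → side 5 (new)  [load 12/13]
  9 → side 6 (new)  [load 9/13]
  11 → side 7 (new)  [load 11/13]
  8 → side 8 (new)  [load 8/13]
  6 → side 9 (new)  [load 6/13]
  9 → side 10 (new)  [load 9/13]
  7 → side 9  [load 13/13]
  7 → side 11 (new)  [load 7/13]
  11 → side 12 (new)  [load 11/13]
12 tape sides opened.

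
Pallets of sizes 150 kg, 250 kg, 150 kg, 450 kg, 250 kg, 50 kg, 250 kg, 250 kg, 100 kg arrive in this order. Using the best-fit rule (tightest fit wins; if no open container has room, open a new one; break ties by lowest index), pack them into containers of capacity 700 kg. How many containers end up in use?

  150 → container 1 (new)  [load 150/700]
  250 → container 1  [load 400/700]
  150 → container 1  [load 550/700]
  450 → container 2 (new)  [load 450/700]
  250 → container 2  [load 700/700]
  50 → container 1  [load 600/700]
  250 → container 3 (new)  [load 250/700]
  250 → container 3  [load 500/700]
  100 → container 1  [load 700/700]
3 containers opened.

3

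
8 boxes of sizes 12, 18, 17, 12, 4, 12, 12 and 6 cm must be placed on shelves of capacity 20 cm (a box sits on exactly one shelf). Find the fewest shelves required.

6

Total = 18 + 17 + 12 + 12 + 12 + 12 + 6 + 4 = 93 cm.
Lower bound: ⌈93/20⌉ = 5 shelves.
Also, 6 boxes each exceed 10 cm, and no two of those can share a shelf, so at least 6 shelves are needed.
A packing using 6 shelves:
  shelf 1: 18 = 18
  shelf 2: 17 = 17
  shelf 3: 12 + 6 = 18
  shelf 4: 12 + 4 = 16
  shelf 5: 12 = 12
  shelf 6: 12 = 12
This matches the lower bound, so 6 is optimal.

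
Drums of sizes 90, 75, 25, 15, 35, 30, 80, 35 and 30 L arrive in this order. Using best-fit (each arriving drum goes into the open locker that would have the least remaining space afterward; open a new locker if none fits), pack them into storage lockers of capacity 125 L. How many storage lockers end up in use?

4

  90 → locker 1 (new)  [load 90/125]
  75 → locker 2 (new)  [load 75/125]
  25 → locker 1  [load 115/125]
  15 → locker 2  [load 90/125]
  35 → locker 2  [load 125/125]
  30 → locker 3 (new)  [load 30/125]
  80 → locker 3  [load 110/125]
  35 → locker 4 (new)  [load 35/125]
  30 → locker 4  [load 65/125]
4 storage lockers opened.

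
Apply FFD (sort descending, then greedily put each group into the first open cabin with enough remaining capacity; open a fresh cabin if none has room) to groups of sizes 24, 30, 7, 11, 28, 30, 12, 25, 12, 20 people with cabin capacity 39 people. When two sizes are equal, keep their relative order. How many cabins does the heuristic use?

Sorted descending: 30, 30, 28, 25, 24, 20, 12, 12, 11, 7.
  30 → cabin 1 (new)  [load 30/39]
  30 → cabin 2 (new)  [load 30/39]
  28 → cabin 3 (new)  [load 28/39]
  25 → cabin 4 (new)  [load 25/39]
  24 → cabin 5 (new)  [load 24/39]
  20 → cabin 6 (new)  [load 20/39]
  12 → cabin 4  [load 37/39]
  12 → cabin 5  [load 36/39]
  11 → cabin 3  [load 39/39]
  7 → cabin 1  [load 37/39]
6 cabins opened.

6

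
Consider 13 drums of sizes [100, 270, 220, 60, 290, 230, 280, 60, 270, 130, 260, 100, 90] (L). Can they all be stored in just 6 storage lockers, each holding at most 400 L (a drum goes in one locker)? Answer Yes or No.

No

Total = 2360 L; ⌈2360/400⌉ = 6.
7 drums each exceed half the capacity and cannot share a locker, forcing at least 7 storage lockers.
At least 7 storage lockers are required, but only 6 are allowed.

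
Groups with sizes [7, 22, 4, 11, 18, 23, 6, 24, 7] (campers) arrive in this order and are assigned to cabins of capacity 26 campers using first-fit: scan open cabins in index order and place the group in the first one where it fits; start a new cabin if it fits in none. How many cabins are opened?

  7 → cabin 1 (new)  [load 7/26]
  22 → cabin 2 (new)  [load 22/26]
  4 → cabin 1  [load 11/26]
  11 → cabin 1  [load 22/26]
  18 → cabin 3 (new)  [load 18/26]
  23 → cabin 4 (new)  [load 23/26]
  6 → cabin 3  [load 24/26]
  24 → cabin 5 (new)  [load 24/26]
  7 → cabin 6 (new)  [load 7/26]
6 cabins opened.

6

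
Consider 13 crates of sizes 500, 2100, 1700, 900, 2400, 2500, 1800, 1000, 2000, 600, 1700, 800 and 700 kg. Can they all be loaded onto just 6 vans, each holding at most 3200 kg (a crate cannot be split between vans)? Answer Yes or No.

No

Total = 18700 kg; ⌈18700/3200⌉ = 6.
7 crates each exceed half the capacity and cannot share a van, forcing at least 7 vans.
At least 7 vans are required, but only 6 are allowed.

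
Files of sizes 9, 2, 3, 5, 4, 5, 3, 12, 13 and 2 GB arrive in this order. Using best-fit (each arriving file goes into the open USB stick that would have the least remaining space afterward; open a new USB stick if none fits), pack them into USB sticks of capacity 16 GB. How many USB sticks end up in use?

4

  9 → USB stick 1 (new)  [load 9/16]
  2 → USB stick 1  [load 11/16]
  3 → USB stick 1  [load 14/16]
  5 → USB stick 2 (new)  [load 5/16]
  4 → USB stick 2  [load 9/16]
  5 → USB stick 2  [load 14/16]
  3 → USB stick 3 (new)  [load 3/16]
  12 → USB stick 3  [load 15/16]
  13 → USB stick 4 (new)  [load 13/16]
  2 → USB stick 1  [load 16/16]
4 USB sticks opened.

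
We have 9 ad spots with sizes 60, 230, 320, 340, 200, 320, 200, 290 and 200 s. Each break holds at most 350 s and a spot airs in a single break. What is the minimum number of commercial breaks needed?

Total = 340 + 320 + 320 + 290 + 230 + 200 + 200 + 200 + 60 = 2160 s.
Lower bound: ⌈2160/350⌉ = 7 commercial breaks.
Also, 8 ad spots each exceed 175 s, and no two of those can share a break, so at least 8 commercial breaks are needed.
A packing using 8 commercial breaks:
  break 1: 340 = 340
  break 2: 320 = 320
  break 3: 320 = 320
  break 4: 290 + 60 = 350
  break 5: 230 = 230
  break 6: 200 = 200
  break 7: 200 = 200
  break 8: 200 = 200
This matches the lower bound, so 8 is optimal.

8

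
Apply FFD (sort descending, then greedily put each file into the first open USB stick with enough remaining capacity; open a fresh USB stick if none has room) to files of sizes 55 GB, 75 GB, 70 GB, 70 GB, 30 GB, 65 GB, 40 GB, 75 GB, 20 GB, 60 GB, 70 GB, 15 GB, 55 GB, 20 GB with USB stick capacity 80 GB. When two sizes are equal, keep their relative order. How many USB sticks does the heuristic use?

10

Sorted descending: 75, 75, 70, 70, 70, 65, 60, 55, 55, 40, 30, 20, 20, 15.
  75 → USB stick 1 (new)  [load 75/80]
  75 → USB stick 2 (new)  [load 75/80]
  70 → USB stick 3 (new)  [load 70/80]
  70 → USB stick 4 (new)  [load 70/80]
  70 → USB stick 5 (new)  [load 70/80]
  65 → USB stick 6 (new)  [load 65/80]
  60 → USB stick 7 (new)  [load 60/80]
  55 → USB stick 8 (new)  [load 55/80]
  55 → USB stick 9 (new)  [load 55/80]
  40 → USB stick 10 (new)  [load 40/80]
  30 → USB stick 10  [load 70/80]
  20 → USB stick 7  [load 80/80]
  20 → USB stick 8  [load 75/80]
  15 → USB stick 6  [load 80/80]
10 USB sticks opened.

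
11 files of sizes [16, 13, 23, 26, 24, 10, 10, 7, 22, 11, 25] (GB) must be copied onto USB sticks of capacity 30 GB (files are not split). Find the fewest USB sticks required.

8

Total = 26 + 25 + 24 + 23 + 22 + 16 + 13 + 11 + 10 + 10 + 7 = 187 GB.
Lower bound: ⌈187/30⌉ = 7 USB sticks.
A packing using 8 USB sticks:
  USB stick 1: 26 = 26
  USB stick 2: 25 = 25
  USB stick 3: 24 = 24
  USB stick 4: 23 + 7 = 30
  USB stick 5: 22 = 22
  USB stick 6: 16 + 13 = 29
  USB stick 7: 11 + 10 = 21
  USB stick 8: 10 = 10
No arrangement into 7 USB sticks stays within capacity, so 8 is optimal.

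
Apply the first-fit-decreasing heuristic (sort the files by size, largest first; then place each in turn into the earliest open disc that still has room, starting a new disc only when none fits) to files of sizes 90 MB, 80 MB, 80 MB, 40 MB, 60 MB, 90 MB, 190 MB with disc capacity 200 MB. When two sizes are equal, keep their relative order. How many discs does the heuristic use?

4

Sorted descending: 190, 90, 90, 80, 80, 60, 40.
  190 → disc 1 (new)  [load 190/200]
  90 → disc 2 (new)  [load 90/200]
  90 → disc 2  [load 180/200]
  80 → disc 3 (new)  [load 80/200]
  80 → disc 3  [load 160/200]
  60 → disc 4 (new)  [load 60/200]
  40 → disc 3  [load 200/200]
4 discs opened.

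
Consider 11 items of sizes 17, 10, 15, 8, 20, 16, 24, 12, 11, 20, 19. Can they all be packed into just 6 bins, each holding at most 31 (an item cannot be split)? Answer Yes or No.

A valid assignment using 6 bins:
  bin 1: 24 = 24
  bin 2: 20 + 11 = 31
  bin 3: 20 + 10 = 30
  bin 4: 19 + 12 = 31
  bin 5: 17 + 8 = 25
  bin 6: 16 + 15 = 31
Every load is within 31, so 6 bins suffice.

Yes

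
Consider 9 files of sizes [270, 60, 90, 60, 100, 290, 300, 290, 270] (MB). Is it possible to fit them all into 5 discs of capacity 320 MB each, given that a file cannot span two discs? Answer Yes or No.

No

Total = 1730 MB; ⌈1730/320⌉ = 6.
At least 6 discs are required, but only 5 are allowed.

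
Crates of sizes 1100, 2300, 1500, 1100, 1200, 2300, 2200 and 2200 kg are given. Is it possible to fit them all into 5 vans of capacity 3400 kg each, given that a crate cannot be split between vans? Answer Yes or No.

Yes

A valid assignment using 5 vans:
  van 1: 2300 + 1100 = 3400
  van 2: 2300 + 1100 = 3400
  van 3: 2200 + 1200 = 3400
  van 4: 2200 = 2200
  van 5: 1500 = 1500
Every load is within 3400 kg, so 5 vans suffice.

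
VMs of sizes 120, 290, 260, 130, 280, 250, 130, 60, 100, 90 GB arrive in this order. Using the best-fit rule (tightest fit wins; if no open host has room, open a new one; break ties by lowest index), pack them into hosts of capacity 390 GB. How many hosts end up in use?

  120 → host 1 (new)  [load 120/390]
  290 → host 2 (new)  [load 290/390]
  260 → host 1  [load 380/390]
  130 → host 3 (new)  [load 130/390]
  280 → host 4 (new)  [load 280/390]
  250 → host 3  [load 380/390]
  130 → host 5 (new)  [load 130/390]
  60 → host 2  [load 350/390]
  100 → host 4  [load 380/390]
  90 → host 5  [load 220/390]
5 hosts opened.

5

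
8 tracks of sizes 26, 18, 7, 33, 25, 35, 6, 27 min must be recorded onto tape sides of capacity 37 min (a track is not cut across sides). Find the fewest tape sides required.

Total = 35 + 33 + 27 + 26 + 25 + 18 + 7 + 6 = 177 min.
Lower bound: ⌈177/37⌉ = 5 tape sides.
A packing using 6 tape sides:
  side 1: 35 = 35
  side 2: 33 = 33
  side 3: 27 + 7 = 34
  side 4: 26 + 6 = 32
  side 5: 25 = 25
  side 6: 18 = 18
No arrangement into 5 tape sides stays within capacity, so 6 is optimal.

6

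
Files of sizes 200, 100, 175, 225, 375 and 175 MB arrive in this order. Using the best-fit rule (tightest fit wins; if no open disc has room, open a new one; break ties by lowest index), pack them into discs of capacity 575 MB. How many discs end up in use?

  200 → disc 1 (new)  [load 200/575]
  100 → disc 1  [load 300/575]
  175 → disc 1  [load 475/575]
  225 → disc 2 (new)  [load 225/575]
  375 → disc 3 (new)  [load 375/575]
  175 → disc 3  [load 550/575]
3 discs opened.

3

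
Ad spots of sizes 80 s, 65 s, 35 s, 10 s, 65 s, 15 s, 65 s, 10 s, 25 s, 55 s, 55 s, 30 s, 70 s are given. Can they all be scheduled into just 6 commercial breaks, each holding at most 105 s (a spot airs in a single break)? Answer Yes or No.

No

Total = 580 s; ⌈580/105⌉ = 6.
7 ad spots each exceed half the capacity and cannot share a break, forcing at least 7 commercial breaks.
At least 7 commercial breaks are required, but only 6 are allowed.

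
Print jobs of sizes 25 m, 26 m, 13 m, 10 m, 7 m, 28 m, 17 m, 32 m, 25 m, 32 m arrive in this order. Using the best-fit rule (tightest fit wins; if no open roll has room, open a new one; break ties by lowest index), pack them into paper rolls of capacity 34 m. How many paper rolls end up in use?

  25 → roll 1 (new)  [load 25/34]
  26 → roll 2 (new)  [load 26/34]
  13 → roll 3 (new)  [load 13/34]
  10 → roll 3  [load 23/34]
  7 → roll 2  [load 33/34]
  28 → roll 4 (new)  [load 28/34]
  17 → roll 5 (new)  [load 17/34]
  32 → roll 6 (new)  [load 32/34]
  25 → roll 7 (new)  [load 25/34]
  32 → roll 8 (new)  [load 32/34]
8 paper rolls opened.

8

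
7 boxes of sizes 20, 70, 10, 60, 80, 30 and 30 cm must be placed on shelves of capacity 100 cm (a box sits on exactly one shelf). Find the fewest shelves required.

Total = 80 + 70 + 60 + 30 + 30 + 20 + 10 = 300 cm.
Lower bound: ⌈300/100⌉ = 3 shelves.
A packing using 3 shelves:
  shelf 1: 80 + 20 = 100
  shelf 2: 70 + 30 = 100
  shelf 3: 60 + 30 + 10 = 100
This matches the lower bound, so 3 is optimal.

3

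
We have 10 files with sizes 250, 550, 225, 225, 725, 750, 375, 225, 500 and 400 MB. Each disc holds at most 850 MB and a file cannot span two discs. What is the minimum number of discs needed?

6

Total = 750 + 725 + 550 + 500 + 400 + 375 + 250 + 225 + 225 + 225 = 4225 MB.
Lower bound: ⌈4225/850⌉ = 5 discs.
A packing using 6 discs:
  disc 1: 750 = 750
  disc 2: 725 = 725
  disc 3: 550 + 250 = 800
  disc 4: 500 + 225 = 725
  disc 5: 400 + 375 = 775
  disc 6: 225 + 225 = 450
No arrangement into 5 discs stays within capacity, so 6 is optimal.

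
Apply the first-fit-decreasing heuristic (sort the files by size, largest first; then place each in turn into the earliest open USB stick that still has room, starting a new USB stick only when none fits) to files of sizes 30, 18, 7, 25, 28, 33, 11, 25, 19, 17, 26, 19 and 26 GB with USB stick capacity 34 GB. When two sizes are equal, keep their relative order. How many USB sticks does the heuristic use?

Sorted descending: 33, 30, 28, 26, 26, 25, 25, 19, 19, 18, 17, 11, 7.
  33 → USB stick 1 (new)  [load 33/34]
  30 → USB stick 2 (new)  [load 30/34]
  28 → USB stick 3 (new)  [load 28/34]
  26 → USB stick 4 (new)  [load 26/34]
  26 → USB stick 5 (new)  [load 26/34]
  25 → USB stick 6 (new)  [load 25/34]
  25 → USB stick 7 (new)  [load 25/34]
  19 → USB stick 8 (new)  [load 19/34]
  19 → USB stick 9 (new)  [load 19/34]
  18 → USB stick 10 (new)  [load 18/34]
  17 → USB stick 11 (new)  [load 17/34]
  11 → USB stick 8  [load 30/34]
  7 → USB stick 4  [load 33/34]
11 USB sticks opened.

11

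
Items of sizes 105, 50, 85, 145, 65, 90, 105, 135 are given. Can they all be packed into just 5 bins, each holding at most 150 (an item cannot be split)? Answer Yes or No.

Total = 780; ⌈780/150⌉ = 6.
At least 6 bins are required, but only 5 are allowed.

No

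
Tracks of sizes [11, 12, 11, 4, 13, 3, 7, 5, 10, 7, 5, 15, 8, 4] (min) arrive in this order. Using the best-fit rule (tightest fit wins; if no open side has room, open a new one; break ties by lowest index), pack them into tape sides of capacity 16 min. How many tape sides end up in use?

8

  11 → side 1 (new)  [load 11/16]
  12 → side 2 (new)  [load 12/16]
  11 → side 3 (new)  [load 11/16]
  4 → side 2  [load 16/16]
  13 → side 4 (new)  [load 13/16]
  3 → side 4  [load 16/16]
  7 → side 5 (new)  [load 7/16]
  5 → side 1  [load 16/16]
  10 → side 6 (new)  [load 10/16]
  7 → side 5  [load 14/16]
  5 → side 3  [load 16/16]
  15 → side 7 (new)  [load 15/16]
  8 → side 8 (new)  [load 8/16]
  4 → side 6  [load 14/16]
8 tape sides opened.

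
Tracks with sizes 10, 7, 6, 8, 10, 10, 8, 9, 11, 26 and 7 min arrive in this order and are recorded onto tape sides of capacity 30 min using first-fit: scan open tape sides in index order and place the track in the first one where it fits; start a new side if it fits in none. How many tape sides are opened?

4

  10 → side 1 (new)  [load 10/30]
  7 → side 1  [load 17/30]
  6 → side 1  [load 23/30]
  8 → side 2 (new)  [load 8/30]
  10 → side 2  [load 18/30]
  10 → side 2  [load 28/30]
  8 → side 3 (new)  [load 8/30]
  9 → side 3  [load 17/30]
  11 → side 3  [load 28/30]
  26 → side 4 (new)  [load 26/30]
  7 → side 1  [load 30/30]
4 tape sides opened.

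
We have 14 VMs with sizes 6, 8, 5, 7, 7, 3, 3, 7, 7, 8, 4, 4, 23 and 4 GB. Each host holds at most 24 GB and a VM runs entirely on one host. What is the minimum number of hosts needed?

5

Total = 23 + 8 + 8 + 7 + 7 + 7 + 7 + 6 + 5 + 4 + 4 + 4 + 3 + 3 = 96 GB.
Lower bound: ⌈96/24⌉ = 4 hosts.
A packing using 5 hosts:
  host 1: 23 = 23
  host 2: 8 + 8 + 7 = 23
  host 3: 7 + 7 + 7 + 3 = 24
  host 4: 6 + 5 + 4 + 4 + 4 = 23
  host 5: 3 = 3
No arrangement into 4 hosts stays within capacity, so 5 is optimal.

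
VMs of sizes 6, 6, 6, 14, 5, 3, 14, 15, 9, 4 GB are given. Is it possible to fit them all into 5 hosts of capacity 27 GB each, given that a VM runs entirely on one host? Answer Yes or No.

A valid assignment using 4 hosts:
  host 1: 15 + 9 + 3 = 27
  host 2: 14 + 6 + 6 = 26
  host 3: 14 + 6 + 5 = 25
  host 4: 4 = 4
That uses only 4 ≤ 5, so 5 hosts are enough.

Yes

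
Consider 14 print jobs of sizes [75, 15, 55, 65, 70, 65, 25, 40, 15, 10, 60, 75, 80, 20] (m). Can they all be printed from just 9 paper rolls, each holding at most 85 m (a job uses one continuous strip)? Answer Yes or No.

A valid assignment using 9 paper rolls:
  roll 1: 80 = 80
  roll 2: 75 + 10 = 85
  roll 3: 75 = 75
  roll 4: 70 + 15 = 85
  roll 5: 65 + 20 = 85
  roll 6: 65 + 15 = 80
  roll 7: 60 + 25 = 85
  roll 8: 55 = 55
  roll 9: 40 = 40
Every load is within 85 m, so 9 paper rolls suffice.

Yes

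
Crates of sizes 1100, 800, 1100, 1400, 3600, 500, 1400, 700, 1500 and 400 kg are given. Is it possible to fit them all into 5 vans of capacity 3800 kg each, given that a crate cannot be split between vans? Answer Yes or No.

A valid assignment using 4 vans:
  van 1: 3600 = 3600
  van 2: 1500 + 1400 + 800 = 3700
  van 3: 1400 + 1100 + 1100 = 3600
  van 4: 700 + 500 + 400 = 1600
That uses only 4 ≤ 5, so 5 vans are enough.

Yes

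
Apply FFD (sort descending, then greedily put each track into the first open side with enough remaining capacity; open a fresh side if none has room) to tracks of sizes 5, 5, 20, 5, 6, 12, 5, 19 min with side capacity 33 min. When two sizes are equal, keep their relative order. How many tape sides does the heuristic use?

Sorted descending: 20, 19, 12, 6, 5, 5, 5, 5.
  20 → side 1 (new)  [load 20/33]
  19 → side 2 (new)  [load 19/33]
  12 → side 1  [load 32/33]
  6 → side 2  [load 25/33]
  5 → side 2  [load 30/33]
  5 → side 3 (new)  [load 5/33]
  5 → side 3  [load 10/33]
  5 → side 3  [load 15/33]
3 tape sides opened.

3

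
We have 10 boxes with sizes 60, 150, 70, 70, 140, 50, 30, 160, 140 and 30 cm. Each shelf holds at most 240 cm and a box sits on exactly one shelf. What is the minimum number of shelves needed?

4

Total = 160 + 150 + 140 + 140 + 70 + 70 + 60 + 50 + 30 + 30 = 900 cm.
Lower bound: ⌈900/240⌉ = 4 shelves.
A packing using 4 shelves:
  shelf 1: 160 + 70 = 230
  shelf 2: 150 + 70 = 220
  shelf 3: 140 + 60 + 30 = 230
  shelf 4: 140 + 50 + 30 = 220
This matches the lower bound, so 4 is optimal.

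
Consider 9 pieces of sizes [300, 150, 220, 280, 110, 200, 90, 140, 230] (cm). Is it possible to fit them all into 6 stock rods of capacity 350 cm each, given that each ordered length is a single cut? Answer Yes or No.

Yes

A valid assignment using 6 stock rods:
  stock rod 1: 300 = 300
  stock rod 2: 280 = 280
  stock rod 3: 230 + 110 = 340
  stock rod 4: 220 + 90 = 310
  stock rod 5: 200 + 150 = 350
  stock rod 6: 140 = 140
Every load is within 350 cm, so 6 stock rods suffice.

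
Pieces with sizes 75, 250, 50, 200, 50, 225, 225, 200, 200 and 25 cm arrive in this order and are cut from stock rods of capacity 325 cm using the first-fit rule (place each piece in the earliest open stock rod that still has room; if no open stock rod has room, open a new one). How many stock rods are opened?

6

  75 → stock rod 1 (new)  [load 75/325]
  250 → stock rod 1  [load 325/325]
  50 → stock rod 2 (new)  [load 50/325]
  200 → stock rod 2  [load 250/325]
  50 → stock rod 2  [load 300/325]
  225 → stock rod 3 (new)  [load 225/325]
  225 → stock rod 4 (new)  [load 225/325]
  200 → stock rod 5 (new)  [load 200/325]
  200 → stock rod 6 (new)  [load 200/325]
  25 → stock rod 2  [load 325/325]
6 stock rods opened.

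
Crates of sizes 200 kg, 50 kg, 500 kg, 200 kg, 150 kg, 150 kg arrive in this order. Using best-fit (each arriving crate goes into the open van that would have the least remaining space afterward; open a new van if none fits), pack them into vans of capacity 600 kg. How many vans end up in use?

3

  200 → van 1 (new)  [load 200/600]
  50 → van 1  [load 250/600]
  500 → van 2 (new)  [load 500/600]
  200 → van 1  [load 450/600]
  150 → van 1  [load 600/600]
  150 → van 3 (new)  [load 150/600]
3 vans opened.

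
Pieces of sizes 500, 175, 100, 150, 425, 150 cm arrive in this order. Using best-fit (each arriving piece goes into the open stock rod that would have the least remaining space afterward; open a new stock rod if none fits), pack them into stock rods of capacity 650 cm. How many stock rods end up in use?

  500 → stock rod 1 (new)  [load 500/650]
  175 → stock rod 2 (new)  [load 175/650]
  100 → stock rod 1  [load 600/650]
  150 → stock rod 2  [load 325/650]
  425 → stock rod 3 (new)  [load 425/650]
  150 → stock rod 3  [load 575/650]
3 stock rods opened.

3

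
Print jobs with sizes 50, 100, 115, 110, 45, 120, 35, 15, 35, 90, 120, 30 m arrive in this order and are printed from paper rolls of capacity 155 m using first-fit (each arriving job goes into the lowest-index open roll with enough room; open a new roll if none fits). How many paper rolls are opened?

  50 → roll 1 (new)  [load 50/155]
  100 → roll 1  [load 150/155]
  115 → roll 2 (new)  [load 115/155]
  110 → roll 3 (new)  [load 110/155]
  45 → roll 3  [load 155/155]
  120 → roll 4 (new)  [load 120/155]
  35 → roll 2  [load 150/155]
  15 → roll 4  [load 135/155]
  35 → roll 5 (new)  [load 35/155]
  90 → roll 5  [load 125/155]
  120 → roll 6 (new)  [load 120/155]
  30 → roll 5  [load 155/155]
6 paper rolls opened.

6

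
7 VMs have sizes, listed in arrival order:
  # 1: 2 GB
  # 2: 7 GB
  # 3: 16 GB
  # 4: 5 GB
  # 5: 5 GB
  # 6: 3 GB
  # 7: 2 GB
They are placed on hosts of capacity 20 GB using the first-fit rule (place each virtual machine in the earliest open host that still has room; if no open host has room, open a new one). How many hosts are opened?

  2 → host 1 (new)  [load 2/20]
  7 → host 1  [load 9/20]
  16 → host 2 (new)  [load 16/20]
  5 → host 1  [load 14/20]
  5 → host 1  [load 19/20]
  3 → host 2  [load 19/20]
  2 → host 3 (new)  [load 2/20]
3 hosts opened.

3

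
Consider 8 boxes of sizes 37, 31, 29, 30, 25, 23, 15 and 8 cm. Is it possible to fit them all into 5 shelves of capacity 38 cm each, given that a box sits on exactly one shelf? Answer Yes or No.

Total = 198 cm; ⌈198/38⌉ = 6.
At least 6 shelves are required, but only 5 are allowed.

No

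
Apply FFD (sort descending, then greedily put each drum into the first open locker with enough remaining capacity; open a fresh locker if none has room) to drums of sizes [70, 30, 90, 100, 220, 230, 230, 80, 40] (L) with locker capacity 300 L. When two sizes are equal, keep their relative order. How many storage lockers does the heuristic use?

Sorted descending: 230, 230, 220, 100, 90, 80, 70, 40, 30.
  230 → locker 1 (new)  [load 230/300]
  230 → locker 2 (new)  [load 230/300]
  220 → locker 3 (new)  [load 220/300]
  100 → locker 4 (new)  [load 100/300]
  90 → locker 4  [load 190/300]
  80 → locker 3  [load 300/300]
  70 → locker 1  [load 300/300]
  40 → locker 2  [load 270/300]
  30 → locker 2  [load 300/300]
4 storage lockers opened.

4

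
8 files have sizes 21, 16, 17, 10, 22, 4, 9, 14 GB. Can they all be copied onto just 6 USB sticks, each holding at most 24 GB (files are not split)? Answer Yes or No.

Yes

A valid assignment using 6 USB sticks:
  USB stick 1: 22 = 22
  USB stick 2: 21 = 21
  USB stick 3: 17 + 4 = 21
  USB stick 4: 16 = 16
  USB stick 5: 14 + 10 = 24
  USB stick 6: 9 = 9
Every load is within 24 GB, so 6 USB sticks suffice.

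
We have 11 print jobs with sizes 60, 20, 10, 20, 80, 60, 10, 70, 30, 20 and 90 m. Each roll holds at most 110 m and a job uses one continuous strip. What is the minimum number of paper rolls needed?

Total = 90 + 80 + 70 + 60 + 60 + 30 + 20 + 20 + 20 + 10 + 10 = 470 m.
Lower bound: ⌈470/110⌉ = 5 paper rolls.
A packing using 5 paper rolls:
  roll 1: 90 + 20 = 110
  roll 2: 80 + 30 = 110
  roll 3: 70 + 20 + 20 = 110
  roll 4: 60 + 10 + 10 = 80
  roll 5: 60 = 60
This matches the lower bound, so 5 is optimal.

5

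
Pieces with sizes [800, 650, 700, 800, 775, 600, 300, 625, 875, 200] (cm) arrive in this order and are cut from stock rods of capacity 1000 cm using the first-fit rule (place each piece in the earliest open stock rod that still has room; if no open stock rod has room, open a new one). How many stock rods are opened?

8

  800 → stock rod 1 (new)  [load 800/1000]
  650 → stock rod 2 (new)  [load 650/1000]
  700 → stock rod 3 (new)  [load 700/1000]
  800 → stock rod 4 (new)  [load 800/1000]
  775 → stock rod 5 (new)  [load 775/1000]
  600 → stock rod 6 (new)  [load 600/1000]
  300 → stock rod 2  [load 950/1000]
  625 → stock rod 7 (new)  [load 625/1000]
  875 → stock rod 8 (new)  [load 875/1000]
  200 → stock rod 1  [load 1000/1000]
8 stock rods opened.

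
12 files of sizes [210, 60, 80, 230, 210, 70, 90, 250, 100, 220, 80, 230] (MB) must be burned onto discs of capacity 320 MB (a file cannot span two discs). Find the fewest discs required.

Total = 250 + 230 + 230 + 220 + 210 + 210 + 100 + 90 + 80 + 80 + 70 + 60 = 1830 MB.
Lower bound: ⌈1830/320⌉ = 6 discs.
A packing using 6 discs:
  disc 1: 250 + 70 = 320
  disc 2: 230 + 90 = 320
  disc 3: 230 + 80 = 310
  disc 4: 220 + 100 = 320
  disc 5: 210 + 80 = 290
  disc 6: 210 + 60 = 270
This matches the lower bound, so 6 is optimal.

6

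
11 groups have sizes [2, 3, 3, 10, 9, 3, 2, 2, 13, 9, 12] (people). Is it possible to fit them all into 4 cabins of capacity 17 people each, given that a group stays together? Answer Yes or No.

Total = 68 people; ⌈68/17⌉ = 4.
5 groups each exceed half the capacity and cannot share a cabin, forcing at least 5 cabins.
At least 5 cabins are required, but only 4 are allowed.

No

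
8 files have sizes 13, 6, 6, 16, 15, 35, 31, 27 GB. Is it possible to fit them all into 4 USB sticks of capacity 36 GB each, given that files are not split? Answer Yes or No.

No

Total = 149 GB; ⌈149/36⌉ = 5.
At least 5 USB sticks are required, but only 4 are allowed.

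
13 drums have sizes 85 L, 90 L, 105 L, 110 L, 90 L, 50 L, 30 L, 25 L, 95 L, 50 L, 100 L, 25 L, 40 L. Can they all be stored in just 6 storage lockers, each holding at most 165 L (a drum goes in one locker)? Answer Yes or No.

Total = 895 L; ⌈895/165⌉ = 6.
7 drums each exceed half the capacity and cannot share a locker, forcing at least 7 storage lockers.
At least 7 storage lockers are required, but only 6 are allowed.

No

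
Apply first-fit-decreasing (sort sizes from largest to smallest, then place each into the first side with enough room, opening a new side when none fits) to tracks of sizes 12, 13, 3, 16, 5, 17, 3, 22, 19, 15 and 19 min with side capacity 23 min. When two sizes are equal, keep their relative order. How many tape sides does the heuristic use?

8

Sorted descending: 22, 19, 19, 17, 16, 15, 13, 12, 5, 3, 3.
  22 → side 1 (new)  [load 22/23]
  19 → side 2 (new)  [load 19/23]
  19 → side 3 (new)  [load 19/23]
  17 → side 4 (new)  [load 17/23]
  16 → side 5 (new)  [load 16/23]
  15 → side 6 (new)  [load 15/23]
  13 → side 7 (new)  [load 13/23]
  12 → side 8 (new)  [load 12/23]
  5 → side 4  [load 22/23]
  3 → side 2  [load 22/23]
  3 → side 3  [load 22/23]
8 tape sides opened.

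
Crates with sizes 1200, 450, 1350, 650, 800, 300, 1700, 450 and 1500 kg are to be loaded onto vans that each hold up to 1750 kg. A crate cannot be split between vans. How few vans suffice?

6

Total = 1700 + 1500 + 1350 + 1200 + 800 + 650 + 450 + 450 + 300 = 8400 kg.
Lower bound: ⌈8400/1750⌉ = 5 vans.
A packing using 6 vans:
  van 1: 1700 = 1700
  van 2: 1500 = 1500
  van 3: 1350 + 300 = 1650
  van 4: 1200 + 450 = 1650
  van 5: 800 + 650 = 1450
  van 6: 450 = 450
No arrangement into 5 vans stays within capacity, so 6 is optimal.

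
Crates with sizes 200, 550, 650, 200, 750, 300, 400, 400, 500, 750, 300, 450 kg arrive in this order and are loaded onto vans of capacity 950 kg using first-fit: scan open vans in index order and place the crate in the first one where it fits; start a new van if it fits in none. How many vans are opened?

  200 → van 1 (new)  [load 200/950]
  550 → van 1  [load 750/950]
  650 → van 2 (new)  [load 650/950]
  200 → van 1  [load 950/950]
  750 → van 3 (new)  [load 750/950]
  300 → van 2  [load 950/950]
  400 → van 4 (new)  [load 400/950]
  400 → van 4  [load 800/950]
  500 → van 5 (new)  [load 500/950]
  750 → van 6 (new)  [load 750/950]
  300 → van 5  [load 800/950]
  450 → van 7 (new)  [load 450/950]
7 vans opened.

7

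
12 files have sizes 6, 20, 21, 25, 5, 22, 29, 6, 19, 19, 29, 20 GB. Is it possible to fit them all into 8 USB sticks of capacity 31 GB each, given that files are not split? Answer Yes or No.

No

Total = 221 GB; ⌈221/31⌉ = 8.
9 files each exceed half the capacity and cannot share a USB stick, forcing at least 9 USB sticks.
At least 9 USB sticks are required, but only 8 are allowed.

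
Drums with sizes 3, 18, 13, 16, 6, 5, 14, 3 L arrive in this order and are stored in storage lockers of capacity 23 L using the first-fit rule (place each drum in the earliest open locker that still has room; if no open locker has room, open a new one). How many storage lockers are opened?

  3 → locker 1 (new)  [load 3/23]
  18 → locker 1  [load 21/23]
  13 → locker 2 (new)  [load 13/23]
  16 → locker 3 (new)  [load 16/23]
  6 → locker 2  [load 19/23]
  5 → locker 3  [load 21/23]
  14 → locker 4 (new)  [load 14/23]
  3 → locker 2  [load 22/23]
4 storage lockers opened.

4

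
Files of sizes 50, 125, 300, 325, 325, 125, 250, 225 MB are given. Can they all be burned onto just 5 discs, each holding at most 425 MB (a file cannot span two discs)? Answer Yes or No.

A valid assignment using 5 discs:
  disc 1: 325 + 50 = 375
  disc 2: 325 = 325
  disc 3: 300 + 125 = 425
  disc 4: 250 + 125 = 375
  disc 5: 225 = 225
Every load is within 425 MB, so 5 discs suffice.

Yes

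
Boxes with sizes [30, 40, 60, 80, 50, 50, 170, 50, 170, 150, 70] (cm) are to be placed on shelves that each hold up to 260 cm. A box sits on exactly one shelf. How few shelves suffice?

Total = 170 + 170 + 150 + 80 + 70 + 60 + 50 + 50 + 50 + 40 + 30 = 920 cm.
Lower bound: ⌈920/260⌉ = 4 shelves.
A packing using 4 shelves:
  shelf 1: 170 + 80 = 250
  shelf 2: 170 + 70 = 240
  shelf 3: 150 + 60 + 50 = 260
  shelf 4: 50 + 50 + 40 + 30 = 170
This matches the lower bound, so 4 is optimal.

4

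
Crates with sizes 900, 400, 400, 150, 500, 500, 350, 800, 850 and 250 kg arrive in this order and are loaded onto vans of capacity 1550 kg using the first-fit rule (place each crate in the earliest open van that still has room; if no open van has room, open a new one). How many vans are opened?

  900 → van 1 (new)  [load 900/1550]
  400 → van 1  [load 1300/1550]
  400 → van 2 (new)  [load 400/1550]
  150 → van 1  [load 1450/1550]
  500 → van 2  [load 900/1550]
  500 → van 2  [load 1400/1550]
  350 → van 3 (new)  [load 350/1550]
  800 → van 3  [load 1150/1550]
  850 → van 4 (new)  [load 850/1550]
  250 → van 3  [load 1400/1550]
4 vans opened.

4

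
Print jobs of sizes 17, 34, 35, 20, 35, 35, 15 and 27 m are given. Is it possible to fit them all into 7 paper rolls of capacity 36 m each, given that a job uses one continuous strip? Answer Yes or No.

A valid assignment using 7 paper rolls:
  roll 1: 35 = 35
  roll 2: 35 = 35
  roll 3: 35 = 35
  roll 4: 34 = 34
  roll 5: 27 = 27
  roll 6: 20 + 15 = 35
  roll 7: 17 = 17
Every load is within 36 m, so 7 paper rolls suffice.

Yes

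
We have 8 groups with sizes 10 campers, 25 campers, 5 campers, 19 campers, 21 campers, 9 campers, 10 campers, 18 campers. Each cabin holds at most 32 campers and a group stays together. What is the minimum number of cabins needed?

4

Total = 25 + 21 + 19 + 18 + 10 + 10 + 9 + 5 = 117 campers.
Lower bound: ⌈117/32⌉ = 4 cabins.
A packing using 4 cabins:
  cabin 1: 25 + 5 = 30
  cabin 2: 21 + 10 = 31
  cabin 3: 19 + 10 = 29
  cabin 4: 18 + 9 = 27
This matches the lower bound, so 4 is optimal.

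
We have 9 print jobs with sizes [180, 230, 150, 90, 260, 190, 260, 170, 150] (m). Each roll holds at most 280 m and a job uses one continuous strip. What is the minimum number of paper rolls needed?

8

Total = 260 + 260 + 230 + 190 + 180 + 170 + 150 + 150 + 90 = 1680 m.
Lower bound: ⌈1680/280⌉ = 6 paper rolls.
Also, 8 print jobs each exceed 140 m, and no two of those can share a roll, so at least 8 paper rolls are needed.
A packing using 8 paper rolls:
  roll 1: 260 = 260
  roll 2: 260 = 260
  roll 3: 230 = 230
  roll 4: 190 + 90 = 280
  roll 5: 180 = 180
  roll 6: 170 = 170
  roll 7: 150 = 150
  roll 8: 150 = 150
This matches the lower bound, so 8 is optimal.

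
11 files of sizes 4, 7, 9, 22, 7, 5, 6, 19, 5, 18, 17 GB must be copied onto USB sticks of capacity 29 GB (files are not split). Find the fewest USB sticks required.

Total = 22 + 19 + 18 + 17 + 9 + 7 + 7 + 6 + 5 + 5 + 4 = 119 GB.
Lower bound: ⌈119/29⌉ = 5 USB sticks.
A packing using 5 USB sticks:
  USB stick 1: 22 + 7 = 29
  USB stick 2: 19 + 9 = 28
  USB stick 3: 18 + 7 + 4 = 29
  USB stick 4: 17 + 6 + 5 = 28
  USB stick 5: 5 = 5
This matches the lower bound, so 5 is optimal.

5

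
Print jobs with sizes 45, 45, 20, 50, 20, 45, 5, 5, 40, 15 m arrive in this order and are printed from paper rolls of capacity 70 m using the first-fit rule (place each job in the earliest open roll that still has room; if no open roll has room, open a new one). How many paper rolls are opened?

  45 → roll 1 (new)  [load 45/70]
  45 → roll 2 (new)  [load 45/70]
  20 → roll 1  [load 65/70]
  50 → roll 3 (new)  [load 50/70]
  20 → roll 2  [load 65/70]
  45 → roll 4 (new)  [load 45/70]
  5 → roll 1  [load 70/70]
  5 → roll 2  [load 70/70]
  40 → roll 5 (new)  [load 40/70]
  15 → roll 3  [load 65/70]
5 paper rolls opened.

5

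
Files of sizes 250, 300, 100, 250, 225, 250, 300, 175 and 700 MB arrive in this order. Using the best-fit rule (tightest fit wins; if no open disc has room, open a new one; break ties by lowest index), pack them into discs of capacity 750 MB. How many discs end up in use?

4

  250 → disc 1 (new)  [load 250/750]
  300 → disc 1  [load 550/750]
  100 → disc 1  [load 650/750]
  250 → disc 2 (new)  [load 250/750]
  225 → disc 2  [load 475/750]
  250 → disc 2  [load 725/750]
  300 → disc 3 (new)  [load 300/750]
  175 → disc 3  [load 475/750]
  700 → disc 4 (new)  [load 700/750]
4 discs opened.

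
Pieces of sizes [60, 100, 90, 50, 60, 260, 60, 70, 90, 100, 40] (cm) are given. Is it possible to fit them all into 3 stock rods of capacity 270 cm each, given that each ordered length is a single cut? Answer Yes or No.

Total = 980 cm; ⌈980/270⌉ = 4.
At least 4 stock rods are required, but only 3 are allowed.

No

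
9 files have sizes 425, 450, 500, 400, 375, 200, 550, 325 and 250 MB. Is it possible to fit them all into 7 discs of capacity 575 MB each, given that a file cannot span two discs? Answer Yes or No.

Yes

A valid assignment using 7 discs:
  disc 1: 550 = 550
  disc 2: 500 = 500
  disc 3: 450 = 450
  disc 4: 425 = 425
  disc 5: 400 = 400
  disc 6: 375 + 200 = 575
  disc 7: 325 + 250 = 575
Every load is within 575 MB, so 7 discs suffice.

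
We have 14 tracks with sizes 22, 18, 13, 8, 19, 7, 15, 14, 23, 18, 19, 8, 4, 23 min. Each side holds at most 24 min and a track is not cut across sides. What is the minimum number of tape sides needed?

Total = 23 + 23 + 22 + 19 + 19 + 18 + 18 + 15 + 14 + 13 + 8 + 8 + 7 + 4 = 211 min.
Lower bound: ⌈211/24⌉ = 9 tape sides.
Also, 10 tracks each exceed 12 min, and no two of those can share a side, so at least 10 tape sides are needed.
A packing using 10 tape sides:
  side 1: 23 = 23
  side 2: 23 = 23
  side 3: 22 = 22
  side 4: 19 + 4 = 23
  side 5: 19 = 19
  side 6: 18 = 18
  side 7: 18 = 18
  side 8: 15 + 8 = 23
  side 9: 14 + 8 = 22
  side 10: 13 + 7 = 20
This matches the lower bound, so 10 is optimal.

10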